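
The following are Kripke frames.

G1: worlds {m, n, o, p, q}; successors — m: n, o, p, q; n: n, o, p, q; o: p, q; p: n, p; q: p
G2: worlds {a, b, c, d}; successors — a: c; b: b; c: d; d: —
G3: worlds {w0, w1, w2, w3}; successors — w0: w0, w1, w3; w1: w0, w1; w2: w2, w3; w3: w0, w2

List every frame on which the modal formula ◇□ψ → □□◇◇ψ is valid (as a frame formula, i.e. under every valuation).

G1, G3

Frame correspondent (Sahlqvist): ∀x ∀y ∀z ((xRy ∧ xR²z) → ∃w (yRw ∧ zR²w)) — i.e. a generalized confluence (Geach) condition.
G1: satisfies the condition.
G2: fails — aRc, aR²d but no w with cRw and dR²w.
G3: satisfies the condition.
Valid on: G1, G3.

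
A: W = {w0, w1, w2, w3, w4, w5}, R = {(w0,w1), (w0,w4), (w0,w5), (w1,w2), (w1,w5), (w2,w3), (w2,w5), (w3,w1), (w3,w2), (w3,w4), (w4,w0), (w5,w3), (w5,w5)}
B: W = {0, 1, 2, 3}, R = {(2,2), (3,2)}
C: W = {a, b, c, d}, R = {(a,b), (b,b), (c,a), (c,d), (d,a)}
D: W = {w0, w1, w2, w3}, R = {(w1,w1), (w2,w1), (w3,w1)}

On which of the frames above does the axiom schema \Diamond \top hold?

Frame correspondent (Sahlqvist): \forall x \exists y Rxy — i.e. seriality.
A: satisfies the condition.
B: fails — world 0 has no successor.
C: satisfies the condition.
D: fails — world w0 has no successor.

A, C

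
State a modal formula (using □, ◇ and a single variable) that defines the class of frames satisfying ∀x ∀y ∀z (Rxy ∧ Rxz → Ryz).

The condition is the Euclidean property. The 5 schema ◇q → □◇q defines it.
Suppose ◇q→□◇q is valid. Take Rxy, Rxz and set V(q)={y}. Then ◇q at x, so □◇q at x, so ◇q at z, so some w with Rzw has q; w=y, i.e. Rzy. By symmetry of the argument, Ryz.

◇q → □◇q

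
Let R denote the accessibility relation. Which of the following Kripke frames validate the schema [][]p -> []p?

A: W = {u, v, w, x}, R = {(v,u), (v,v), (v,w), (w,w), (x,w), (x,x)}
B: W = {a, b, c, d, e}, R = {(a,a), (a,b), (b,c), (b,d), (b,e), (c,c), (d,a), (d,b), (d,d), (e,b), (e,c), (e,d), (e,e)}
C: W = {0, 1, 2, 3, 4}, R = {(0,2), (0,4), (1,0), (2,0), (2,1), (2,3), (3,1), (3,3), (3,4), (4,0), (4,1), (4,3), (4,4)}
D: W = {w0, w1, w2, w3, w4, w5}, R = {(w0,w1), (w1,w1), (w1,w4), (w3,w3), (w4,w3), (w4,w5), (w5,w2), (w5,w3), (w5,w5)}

A, B, D

This is the axiom for density; its first-order frame correspondent is forall x forall y (Rxy -> exists z (Rxz & Rzy)).
A: holds.
B: holds.
C: fails — R10 but no z with R1z and Rz0.
D: holds.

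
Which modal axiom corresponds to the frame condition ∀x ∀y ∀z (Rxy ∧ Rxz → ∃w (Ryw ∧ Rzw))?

◇□ψ → □◇ψ

A defining formula is ◇□ψ → □◇ψ (the .2 axiom).
Suppose ◇□ψ→□◇ψ is valid. Take Rxy, Rxz and set V(ψ)={w : Ryw}. Then □ψ at y so ◇□ψ at x, so □◇ψ at x, so ◇ψ at z, giving w with Rzw and Ryw.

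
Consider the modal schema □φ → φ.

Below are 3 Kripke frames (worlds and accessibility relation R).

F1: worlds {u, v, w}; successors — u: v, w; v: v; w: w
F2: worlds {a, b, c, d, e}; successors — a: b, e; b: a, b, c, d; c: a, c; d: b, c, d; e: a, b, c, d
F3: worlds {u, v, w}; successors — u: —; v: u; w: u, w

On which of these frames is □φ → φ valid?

none

The schema corresponds to reflexivity: ∀x Rxx.
F1: fails — world u does not see itself.
F2: fails — world a does not see itself.
F3: fails — world u does not see itself.
Valid on no frame.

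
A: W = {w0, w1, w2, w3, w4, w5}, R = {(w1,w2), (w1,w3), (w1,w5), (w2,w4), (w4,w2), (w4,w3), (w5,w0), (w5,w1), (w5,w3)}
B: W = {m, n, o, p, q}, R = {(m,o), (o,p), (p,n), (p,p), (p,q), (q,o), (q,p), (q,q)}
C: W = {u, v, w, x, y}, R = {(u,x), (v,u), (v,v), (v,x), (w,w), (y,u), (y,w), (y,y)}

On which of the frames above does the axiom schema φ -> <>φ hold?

none

The schema corresponds to reflexivity: forall x Rxx.
A: fails — world w0 does not see itself.
B: fails — world m does not see itself.
C: fails — world u does not see itself.
Valid on no frame.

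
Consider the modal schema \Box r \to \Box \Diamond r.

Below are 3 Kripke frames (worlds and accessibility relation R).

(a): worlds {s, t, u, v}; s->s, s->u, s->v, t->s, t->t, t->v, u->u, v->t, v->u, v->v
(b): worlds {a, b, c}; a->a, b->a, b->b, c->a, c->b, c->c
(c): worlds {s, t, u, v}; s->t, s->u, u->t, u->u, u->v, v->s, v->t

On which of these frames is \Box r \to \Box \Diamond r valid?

(a), (b)

The schema corresponds to a generalized confluence (Geach) condition: \forall x \forall z (xRz \to \exists w (xRw \wedge zRw)).
(a): condition met.
(b): condition met.
(c): fails — sRt but no w with sRw and tRw.
Valid on: (a), (b).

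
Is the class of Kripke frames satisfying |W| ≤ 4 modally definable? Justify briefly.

If a class were modally definable it would be closed under disjoint unions (Goldblatt–Thomason).
Any modal formula valid on each of 5 disjoint one-world frames is valid on their disjoint union (validity is preserved under disjoint unions). Each one-world frame has |W|=1≤4, but the union has |W|=5.
So the class is not modally definable.

Not modally definable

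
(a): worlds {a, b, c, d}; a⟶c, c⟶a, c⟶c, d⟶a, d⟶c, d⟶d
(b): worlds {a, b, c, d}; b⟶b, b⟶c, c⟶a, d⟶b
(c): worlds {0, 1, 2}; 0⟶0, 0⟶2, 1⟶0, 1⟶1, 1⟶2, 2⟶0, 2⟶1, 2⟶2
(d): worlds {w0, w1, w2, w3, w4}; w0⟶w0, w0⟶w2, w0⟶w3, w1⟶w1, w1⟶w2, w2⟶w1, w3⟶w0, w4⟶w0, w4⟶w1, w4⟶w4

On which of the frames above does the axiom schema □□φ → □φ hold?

(a), (c), (d)

This is the axiom for density; its first-order frame correspondent is ∀x ∀y (Rxy → ∃z (Rxz ∧ Rzy)).
(a): satisfies the condition.
(b): fails — Rca but no z with Rcz and Rza.
(c): satisfies the condition.
(d): satisfies the condition.
Valid on: (a), (c), (d).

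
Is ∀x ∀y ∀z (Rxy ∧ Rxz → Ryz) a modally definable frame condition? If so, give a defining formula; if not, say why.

Definable; ◇r → □◇r defines it

Yes: it is the Euclidean property, defined by the 5 schema ◇r → □◇r.
Suppose ◇r→□◇r is valid. Take Rxy, Rxz and set V(r)={y}. Then ◇r at x, so □◇r at x, so ◇r at z, so some w with Rzw has r; w=y, i.e. Rzy. By symmetry of the argument, Ryz.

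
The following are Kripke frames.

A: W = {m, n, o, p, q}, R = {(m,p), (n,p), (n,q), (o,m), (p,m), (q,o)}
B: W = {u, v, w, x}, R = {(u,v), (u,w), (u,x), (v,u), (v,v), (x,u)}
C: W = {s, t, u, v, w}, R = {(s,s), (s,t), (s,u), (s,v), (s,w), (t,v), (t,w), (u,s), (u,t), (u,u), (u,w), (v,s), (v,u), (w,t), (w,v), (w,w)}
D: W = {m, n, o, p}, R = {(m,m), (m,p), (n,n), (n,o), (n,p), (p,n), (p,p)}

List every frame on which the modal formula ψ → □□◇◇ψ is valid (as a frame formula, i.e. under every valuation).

C

The schema corresponds to a generalized confluence (Geach) condition: ∀x ∀z (xR²z → ∃w (x = w ∧ zR²w)).
A: fails — nR²m but no w with n=w and mR²w.
B: fails — vR²w but no t with v=t and wR²t.
C: holds.
D: fails — mR²n but no w with m=w and nR²w.
Valid on: C.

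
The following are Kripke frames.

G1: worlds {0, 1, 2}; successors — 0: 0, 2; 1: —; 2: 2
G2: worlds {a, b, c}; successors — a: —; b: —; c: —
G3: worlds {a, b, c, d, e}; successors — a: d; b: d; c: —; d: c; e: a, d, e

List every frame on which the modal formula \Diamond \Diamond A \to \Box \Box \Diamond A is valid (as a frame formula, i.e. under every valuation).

The schema corresponds to a generalized confluence (Geach) condition: \forall x \forall y \forall z ((x R^2 y \wedge x R^2 z) \to \exists w (y = w \wedge zRw)).
G1: fails — 0R²0, 0R²2 but no w with 0=w and 2Rw.
G2: satisfies the condition.
G3: fails — aR²c, aR²c but no w with c=w and cRw.

G2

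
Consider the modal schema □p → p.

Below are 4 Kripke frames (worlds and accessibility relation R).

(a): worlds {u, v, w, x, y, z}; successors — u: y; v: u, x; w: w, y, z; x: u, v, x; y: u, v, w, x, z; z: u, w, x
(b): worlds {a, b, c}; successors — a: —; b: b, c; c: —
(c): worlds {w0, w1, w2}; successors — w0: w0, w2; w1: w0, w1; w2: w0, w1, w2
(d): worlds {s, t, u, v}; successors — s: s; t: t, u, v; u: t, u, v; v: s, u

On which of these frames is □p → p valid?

Frame correspondent (Sahlqvist): ∀x Rxx — i.e. reflexivity.
(a): fails — world u does not see itself.
(b): fails — world a does not see itself.
(c): ✓.
(d): fails — world v does not see itself.
Valid on: (c).

(c)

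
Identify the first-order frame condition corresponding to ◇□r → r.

Symmetry

Equivalently (dual form): r → □◇r.
Suppose r→□◇r is valid. Take Rxy and set V(r)={x}. Then r at x, so □◇r at x, so ◇r at y, so some z with Ryz has r; z=x, i.e. Ryx.
Conversely, any frame satisfying ∀x ∀y (Rxy → Ryx) validates the schema.
So the correspondent is symmetry.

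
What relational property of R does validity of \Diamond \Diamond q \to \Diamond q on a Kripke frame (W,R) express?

transitivity: \forall x \forall y \forall z (Rxy \wedge Ryz \to Rxz)

Replacing q by ¬q and contraposing gives the equivalent schema □q → □□q.
Suppose □q→□□q is valid. Take Rxy, Ryz and set V(q)={w : Rxw}. Then □q at x, so □□q at x, so □q at y, so q at z, i.e. Rxz.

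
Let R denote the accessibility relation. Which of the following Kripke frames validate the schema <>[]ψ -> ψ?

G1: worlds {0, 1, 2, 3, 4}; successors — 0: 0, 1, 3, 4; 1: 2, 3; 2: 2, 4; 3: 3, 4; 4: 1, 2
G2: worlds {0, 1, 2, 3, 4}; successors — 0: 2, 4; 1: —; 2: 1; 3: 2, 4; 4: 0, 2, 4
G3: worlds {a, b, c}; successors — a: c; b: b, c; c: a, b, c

Frame correspondent (Sahlqvist): forall x forall y (Rxy -> Ryx) — i.e. symmetry.
G1: fails — R34 but not R43.
G2: fails — R34 but not R43.
G3: condition met.

G3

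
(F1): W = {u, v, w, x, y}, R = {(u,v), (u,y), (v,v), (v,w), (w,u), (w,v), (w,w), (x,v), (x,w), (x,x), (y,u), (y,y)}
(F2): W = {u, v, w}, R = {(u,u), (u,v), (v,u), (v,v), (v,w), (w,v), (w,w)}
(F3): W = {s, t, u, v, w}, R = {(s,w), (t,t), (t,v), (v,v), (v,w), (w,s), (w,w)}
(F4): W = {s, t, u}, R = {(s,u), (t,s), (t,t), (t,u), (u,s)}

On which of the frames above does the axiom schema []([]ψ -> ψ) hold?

(F2)

The schema corresponds to shift-reflexivity: forall x forall y (Rxy -> Ryy).
(F1): fails — Rwu but not Ruu.
(F2): ✓.
(F3): fails — Rws but not Rss.
(F4): fails — Rus but not Rss.
Valid on: (F2).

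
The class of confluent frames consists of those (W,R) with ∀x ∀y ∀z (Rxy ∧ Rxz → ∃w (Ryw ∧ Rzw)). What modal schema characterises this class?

◇□p → □◇p

This is convergence; the standard corresponding axiom is .2: ◇□p → □◇p.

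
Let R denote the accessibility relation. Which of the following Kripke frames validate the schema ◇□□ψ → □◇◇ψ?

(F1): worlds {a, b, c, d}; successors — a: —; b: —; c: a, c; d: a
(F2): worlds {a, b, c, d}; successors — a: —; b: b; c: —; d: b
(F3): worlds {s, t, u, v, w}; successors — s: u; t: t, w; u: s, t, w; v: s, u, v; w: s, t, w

Frame correspondent (Sahlqvist): ∀x ∀y ∀z ((xRy ∧ xRz) → ∃w (yR²w ∧ zR²w)) — i.e. a generalized confluence (Geach) condition.
(F1): fails — cRa, cRa but no w with aR²w and aR²w.
(F2): satisfies the condition.
(F3): satisfies the condition.
Valid on: (F2), (F3).

(F2), (F3)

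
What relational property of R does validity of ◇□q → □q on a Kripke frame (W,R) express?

Equivalently (dual form): ◇q → □◇q.
Suppose ◇q→□◇q is valid. Take Rxy, Rxz and set V(q)={y}. Then ◇q at x, so □◇q at x, so ◇q at z, so some w with Rzw has q; w=y, i.e. Rzy. By symmetry of the argument, Ryz.
The converse is a direct semantic check.
Frame condition: ∀x ∀y ∀z (Rxy ∧ Rxz → Ryz).

The Euclidean property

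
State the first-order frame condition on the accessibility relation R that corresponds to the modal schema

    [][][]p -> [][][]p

forall x forall z (x R^3 z -> exists w (x R^3 w & z = w))

This is a Sahlqvist (Geach-type) schema ◇^0□^3p → □^3◇^0p.
Minimal-valuation argument: fix x; take any y with xR^0y and any z with xR^3z. Set V(p) to the set of worlds R-reachable from y in exactly 3 steps. Then □^3p holds at y, so the antecedent holds at x; validity forces ◇^0p at z, giving a w with zR^0w and yR^3w.
First-order correspondent: forall x forall z (x R^3 z -> exists w (x R^3 w & z = w)).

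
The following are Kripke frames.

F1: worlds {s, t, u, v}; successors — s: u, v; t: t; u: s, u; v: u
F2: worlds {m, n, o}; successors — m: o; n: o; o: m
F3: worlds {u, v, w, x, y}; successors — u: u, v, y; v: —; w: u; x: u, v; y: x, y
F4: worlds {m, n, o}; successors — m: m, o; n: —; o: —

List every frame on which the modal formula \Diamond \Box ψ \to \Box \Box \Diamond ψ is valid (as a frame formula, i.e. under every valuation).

This is the axiom for a generalized confluence (Geach) condition; its first-order frame correspondent is \forall x \forall y \forall z ((xRy \wedge x R^2 z) \to \exists w (yRw \wedge zRw)).
F1: holds.
F2: fails — mRo, mR²m but no w with oRw and mRw.
F3: fails — uRu, uR²v but no t with uRt and vRt.
F4: fails — mRm, mR²o but no w with mRw and oRw.
Valid on: F1.

F1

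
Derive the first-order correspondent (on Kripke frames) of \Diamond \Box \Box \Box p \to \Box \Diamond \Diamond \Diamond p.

This is a Sahlqvist (Geach-type) schema ◇^1□^3p → □^1◇^3p.
First-order correspondent: \forall x \forall y \forall z ((xRy \wedge xRz) \to \exists w (y R^3 w \wedge z R^3 w)).

\forall x \forall y \forall z ((xRy \wedge xRz) \to \exists w (y R^3 w \wedge z R^3 w))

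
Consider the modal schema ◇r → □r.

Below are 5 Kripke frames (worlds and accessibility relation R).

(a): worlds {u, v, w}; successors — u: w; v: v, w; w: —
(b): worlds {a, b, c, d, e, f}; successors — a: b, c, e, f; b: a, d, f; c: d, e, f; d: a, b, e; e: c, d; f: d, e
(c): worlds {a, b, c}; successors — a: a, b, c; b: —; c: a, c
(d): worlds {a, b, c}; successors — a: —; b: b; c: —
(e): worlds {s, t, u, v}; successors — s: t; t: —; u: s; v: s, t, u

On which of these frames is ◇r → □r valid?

This is the axiom for partial functionality; its first-order frame correspondent is ∀x ∀y ∀z (Rxy ∧ Rxz → y = z).
(a): fails — v sees both v and w.
(b): fails — a sees both b and c.
(c): fails — a sees both a and b.
(d): holds.
(e): fails — v sees both s and t.

(d)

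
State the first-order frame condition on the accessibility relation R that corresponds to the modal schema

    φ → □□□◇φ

This is a Sahlqvist (Geach-type) schema ◇^0□^0φ → □^3◇^1φ.
Minimal-valuation argument: fix x; take any y with xR^0y and any z with xR^3z. Set V(φ) to the set of worlds R-reachable from y in exactly 0 steps. Then □^0φ holds at y, so the antecedent holds at x; validity forces ◇^1φ at z, giving a w with zR^1w and yR^0w.
First-order correspondent: ∀x ∀z (xR³z → ∃w (x = w ∧ zRw)).

∀x ∀z (xR³z → ∃w (x = w ∧ zRw))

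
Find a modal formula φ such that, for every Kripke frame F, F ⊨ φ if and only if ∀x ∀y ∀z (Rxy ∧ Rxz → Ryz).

This is the Euclidean property; the standard corresponding axiom is 5: ◇q → □◇q.
Suppose ◇q→□◇q is valid. Take Rxy, Rxz and set V(q)={y}. Then ◇q at x, so □◇q at x, so ◇q at z, so some w with Rzw has q; w=y, i.e. Rzy. By symmetry of the argument, Ryz.

◇q → □◇q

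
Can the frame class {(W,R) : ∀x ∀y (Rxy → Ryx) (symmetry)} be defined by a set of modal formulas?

Yes, by p → □◇p

This is a Sahlqvist condition; the B axiom p → □◇p defines it.
Suppose p→□◇p is valid. Take Rxy and set V(p)={x}. Then p at x, so □◇p at x, so ◇p at y, so some z with Ryz has p; z=x, i.e. Ryx.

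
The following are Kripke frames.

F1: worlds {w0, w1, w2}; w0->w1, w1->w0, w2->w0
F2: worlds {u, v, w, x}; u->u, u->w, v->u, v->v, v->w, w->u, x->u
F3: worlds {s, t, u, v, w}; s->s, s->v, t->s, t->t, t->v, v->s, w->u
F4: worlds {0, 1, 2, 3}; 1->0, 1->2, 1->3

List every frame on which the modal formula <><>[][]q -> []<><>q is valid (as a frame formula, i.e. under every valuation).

F2, F3, F4

This is the axiom for a generalized confluence (Geach) condition; its first-order frame correspondent is forall x forall y forall z ((x R^2 y & xRz) -> exists w (y R^2 w & z R^2 w)).
F1: fails — w0R²w0, w0Rw1 but no w with w0R²w and w1R²w.
F2: holds.
F3: holds.
F4: holds.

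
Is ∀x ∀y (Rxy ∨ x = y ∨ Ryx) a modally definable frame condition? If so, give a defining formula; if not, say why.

Not definable by any modal formula

If a class were modally definable it would be closed under disjoint unions (Goldblatt–Thomason).
Take 3 disjoint single-world reflexive frames: each is trivially connected, but their disjoint union has 3 worlds with no edge between distinct components, so it is not connected.
So the class is not modally definable.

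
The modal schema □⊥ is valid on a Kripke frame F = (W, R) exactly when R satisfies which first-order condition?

□⊥ is valid iff no world has any successor (otherwise □⊥ fails at any world with one).

emptiness of R: ∀x ∀y ¬Rxy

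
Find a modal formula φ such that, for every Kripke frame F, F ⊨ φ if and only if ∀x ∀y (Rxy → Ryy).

A defining formula is □(□ψ → ψ) (the T□ axiom).

□(□ψ → ψ)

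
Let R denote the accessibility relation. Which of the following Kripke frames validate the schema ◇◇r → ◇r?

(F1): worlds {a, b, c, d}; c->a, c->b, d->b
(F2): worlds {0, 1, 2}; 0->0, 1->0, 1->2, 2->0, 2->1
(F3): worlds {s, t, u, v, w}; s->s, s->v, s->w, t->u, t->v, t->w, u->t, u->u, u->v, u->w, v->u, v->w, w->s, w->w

Frame correspondent (Sahlqvist): ∀x ∀y ∀z (Rxy ∧ Ryz → Rxz) — i.e. transitivity.
(F1): condition met.
(F2): fails — R12 and R21 but not R11.
(F3): fails — Ruw and Rws but not Rus.

(F1)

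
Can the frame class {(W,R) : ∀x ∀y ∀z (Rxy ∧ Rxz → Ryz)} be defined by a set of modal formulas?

This is a Sahlqvist condition; the 5 axiom ◇q → □◇q defines it.
Suppose ◇q→□◇q is valid. Take Rxy, Rxz and set V(q)={y}. Then ◇q at x, so □◇q at x, so ◇q at z, so some w with Rzw has q; w=y, i.e. Rzy. By symmetry of the argument, Ryz.

Definable; ◇q → □◇q defines it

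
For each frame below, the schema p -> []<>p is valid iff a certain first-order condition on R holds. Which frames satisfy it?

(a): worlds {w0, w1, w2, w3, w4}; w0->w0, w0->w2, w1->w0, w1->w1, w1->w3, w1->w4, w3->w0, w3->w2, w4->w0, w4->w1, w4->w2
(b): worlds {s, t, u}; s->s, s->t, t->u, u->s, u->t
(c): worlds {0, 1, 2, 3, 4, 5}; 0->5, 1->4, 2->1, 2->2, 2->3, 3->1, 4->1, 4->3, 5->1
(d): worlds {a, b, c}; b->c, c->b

This is the axiom for symmetry; its first-order frame correspondent is forall x forall y (Rxy -> Ryx).
(a): fails — Rw1w0 but not Rw0w1.
(b): fails — Rus but not Rsu.
(c): fails — R31 but not R13.
(d): condition met.

(d)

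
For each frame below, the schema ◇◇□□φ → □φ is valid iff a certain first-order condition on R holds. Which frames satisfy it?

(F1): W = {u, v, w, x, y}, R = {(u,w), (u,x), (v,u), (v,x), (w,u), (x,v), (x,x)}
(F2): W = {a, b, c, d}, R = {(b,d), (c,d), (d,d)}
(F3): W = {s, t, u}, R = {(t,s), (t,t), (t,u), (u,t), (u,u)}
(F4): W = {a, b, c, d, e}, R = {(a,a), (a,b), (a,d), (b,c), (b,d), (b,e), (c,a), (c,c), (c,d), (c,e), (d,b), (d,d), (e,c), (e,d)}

This is the axiom for a generalized confluence (Geach) condition; its first-order frame correspondent is ∀x ∀y ∀z ((xR²y ∧ xRz) → ∃w (yR²w ∧ z = w)).
(F1): fails — uR²u, uRw but no t with uR²t and w=t.
(F2): ✓.
(F3): fails — tR²s, tRs but no w with sR²w and s=w.
(F4): fails — aR²d, aRa but no w with dR²w and a=w.

(F2)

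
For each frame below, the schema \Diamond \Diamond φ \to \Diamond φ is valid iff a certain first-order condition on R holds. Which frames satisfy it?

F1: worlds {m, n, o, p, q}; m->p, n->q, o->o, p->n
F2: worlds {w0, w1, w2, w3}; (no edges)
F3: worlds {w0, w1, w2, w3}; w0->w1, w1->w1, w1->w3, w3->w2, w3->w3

F2

Frame correspondent (Sahlqvist): \forall x \forall y \forall z (Rxy \wedge Ryz \to Rxz) — i.e. transitivity.
F1: fails — Rpn and Rnq but not Rpq.
F2: condition met.
F3: fails — Rw1w3 and Rw3w2 but not Rw1w2.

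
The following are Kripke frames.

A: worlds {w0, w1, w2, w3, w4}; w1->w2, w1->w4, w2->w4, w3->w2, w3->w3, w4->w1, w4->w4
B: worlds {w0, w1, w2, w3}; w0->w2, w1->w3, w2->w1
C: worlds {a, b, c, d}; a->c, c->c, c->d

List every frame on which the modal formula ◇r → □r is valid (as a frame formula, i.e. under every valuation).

Frame correspondent (Sahlqvist): ∀x ∀y ∀z (Rxy ∧ Rxz → y = z) — i.e. partial functionality.
A: fails — w1 sees both w2 and w4.
B: holds.
C: fails — c sees both c and d.

B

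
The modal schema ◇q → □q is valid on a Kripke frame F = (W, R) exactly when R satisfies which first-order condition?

Suppose ◇q→□q is valid. Take Rxy, Rxz and set V(q)={y}. Then ◇q at x, so □q at x, so q at z, i.e. z=y.
Conversely, on a frame with partial functionality the schema holds at every world under every valuation.
So the correspondent is partial functionality.

partial functionality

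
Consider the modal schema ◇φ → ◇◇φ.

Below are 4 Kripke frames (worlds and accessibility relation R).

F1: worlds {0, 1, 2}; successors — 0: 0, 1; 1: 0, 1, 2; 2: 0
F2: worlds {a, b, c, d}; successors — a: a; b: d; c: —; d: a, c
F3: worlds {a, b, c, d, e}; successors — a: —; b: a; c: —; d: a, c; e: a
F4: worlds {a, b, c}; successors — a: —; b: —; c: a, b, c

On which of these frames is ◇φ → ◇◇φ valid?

F1, F4

This is the axiom for a generalized confluence (Geach) condition; its first-order frame correspondent is ∀x ∀y (xRy → ∃w (y = w ∧ xR²w)).
F1: satisfies the condition.
F2: fails — bRd but no w with d=w and bR²w.
F3: fails — bRa but no w with a=w and bR²w.
F4: satisfies the condition.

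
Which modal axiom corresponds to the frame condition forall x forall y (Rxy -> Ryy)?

A defining formula is □(□ψ → ψ) (the T□ axiom).
Suppose □(□ψ→ψ) is valid. Take Rxy and set V(ψ)={w : Ryw}. Then at y, □ψ holds; since □(□ψ→ψ) at x, □ψ→ψ at y, so ψ at y, i.e. Ryy.

□(□ψ → ψ)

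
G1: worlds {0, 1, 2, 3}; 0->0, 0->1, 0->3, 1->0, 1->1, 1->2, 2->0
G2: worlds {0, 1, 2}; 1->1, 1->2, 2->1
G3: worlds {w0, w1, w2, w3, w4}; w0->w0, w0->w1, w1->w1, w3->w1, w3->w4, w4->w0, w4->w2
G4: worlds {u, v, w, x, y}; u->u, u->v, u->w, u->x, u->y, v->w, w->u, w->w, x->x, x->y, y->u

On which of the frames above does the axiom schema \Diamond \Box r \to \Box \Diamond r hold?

The schema corresponds to convergence: \forall x \forall y \forall z (Rxy \wedge Rxz \to \exists w (Ryw \wedge Rzw)).
G1: fails — R00 and R03 but 0 and 3 have no common successor.
G2: holds.
G3: fails — Rw3w1 and Rw3w4 but w1 and w4 have no common successor.
G4: fails — Ruv and Rux but v and x have no common successor.

G2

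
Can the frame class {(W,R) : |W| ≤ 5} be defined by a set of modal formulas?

If a class were modally definable it would be closed under disjoint unions (Goldblatt–Thomason).
Any modal formula valid on each of 6 disjoint one-world frames is valid on their disjoint union (validity is preserved under disjoint unions). Each one-world frame has |W|=1≤5, but the union has |W|=6.
So no modal formula (or set of formulas) defines exactly the |W|≤5 frames.

No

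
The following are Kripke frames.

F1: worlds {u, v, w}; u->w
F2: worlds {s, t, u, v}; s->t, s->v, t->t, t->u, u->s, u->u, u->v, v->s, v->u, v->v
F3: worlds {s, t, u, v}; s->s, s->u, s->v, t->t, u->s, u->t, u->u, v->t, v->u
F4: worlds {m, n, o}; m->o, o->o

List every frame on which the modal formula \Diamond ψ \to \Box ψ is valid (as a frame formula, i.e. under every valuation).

This is the axiom for partial functionality; its first-order frame correspondent is \forall x \forall y \forall z (Rxy \wedge Rxz \to y = z).
F1: condition met.
F2: fails — s sees both t and v.
F3: fails — s sees both s and u.
F4: condition met.
Valid on: F1, F4.

F1, F4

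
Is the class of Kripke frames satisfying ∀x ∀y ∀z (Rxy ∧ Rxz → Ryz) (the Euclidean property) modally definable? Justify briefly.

Yes, by ◇p → □◇p

This is a Sahlqvist condition; the 5 axiom ◇p → □◇p defines it.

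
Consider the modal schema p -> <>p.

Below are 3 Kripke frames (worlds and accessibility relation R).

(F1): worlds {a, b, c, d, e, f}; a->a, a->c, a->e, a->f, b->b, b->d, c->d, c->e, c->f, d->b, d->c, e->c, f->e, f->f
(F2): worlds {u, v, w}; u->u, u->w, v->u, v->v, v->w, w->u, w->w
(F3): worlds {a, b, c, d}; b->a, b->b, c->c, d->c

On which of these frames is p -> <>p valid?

(F2)

Frame correspondent (Sahlqvist): forall x Rxx — i.e. reflexivity.
(F1): fails — world c does not see itself.
(F2): condition met.
(F3): fails — world a does not see itself.
Valid on: (F2).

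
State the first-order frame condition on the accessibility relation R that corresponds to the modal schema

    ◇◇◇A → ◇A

∀x ∀y (xR³y → ∃w (y = w ∧ xRw))

This is a Sahlqvist (Geach-type) schema ◇^3□^0A → □^0◇^1A.
Minimal-valuation argument: fix x; take any y with xR^3y and any z with xR^0z. Set V(A) to the set of worlds R-reachable from y in exactly 0 steps. Then □^0A holds at y, so the antecedent holds at x; validity forces ◇^1A at z, giving a w with zR^1w and yR^0w.
First-order correspondent: ∀x ∀y (xR³y → ∃w (y = w ∧ xRw)).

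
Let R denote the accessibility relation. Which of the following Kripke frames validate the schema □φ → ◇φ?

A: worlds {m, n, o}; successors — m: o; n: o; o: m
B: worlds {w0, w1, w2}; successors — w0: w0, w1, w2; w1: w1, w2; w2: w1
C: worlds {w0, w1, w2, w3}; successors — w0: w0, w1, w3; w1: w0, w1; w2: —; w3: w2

This is the axiom for seriality; its first-order frame correspondent is ∀x ∃y Rxy.
A: holds.
B: holds.
C: fails — world w2 has no successor.

A, B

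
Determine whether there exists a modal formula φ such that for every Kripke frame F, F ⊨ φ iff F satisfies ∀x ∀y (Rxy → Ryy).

The condition is shift-reflexivity. A defining modal formula is □(□q → q).

Yes, by □(□q → q)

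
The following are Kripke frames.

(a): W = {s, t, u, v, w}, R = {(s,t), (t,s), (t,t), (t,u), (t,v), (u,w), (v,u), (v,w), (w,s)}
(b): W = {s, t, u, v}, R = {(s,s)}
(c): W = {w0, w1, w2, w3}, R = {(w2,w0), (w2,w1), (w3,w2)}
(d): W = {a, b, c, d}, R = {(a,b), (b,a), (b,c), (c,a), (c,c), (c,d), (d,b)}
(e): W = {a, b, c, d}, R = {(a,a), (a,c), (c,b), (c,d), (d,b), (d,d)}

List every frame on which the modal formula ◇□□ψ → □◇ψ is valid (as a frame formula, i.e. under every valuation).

(b)

Frame correspondent (Sahlqvist): ∀x ∀y ∀z ((xRy ∧ xRz) → ∃w (yR²w ∧ zRw)) — i.e. a generalized confluence (Geach) condition.
(a): fails — tRs, tRu but no w* with sR²w* and uRw*.
(b): holds.
(c): fails — w2Rw0, w2Rw0 but no w with w0R²w and w0Rw.
(d): fails — bRa, bRa but no w with aR²w and aRw.
(e): fails — aRc, aRa but no w with cR²w and aRw.
Valid on: (b).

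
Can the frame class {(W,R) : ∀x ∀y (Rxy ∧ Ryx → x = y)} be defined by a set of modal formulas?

Not modally definable

If a class were modally definable it would be closed under surjective bounded morphisms (Goldblatt–Thomason).
The 8-cycle (worlds 0,1,2,3,4,5,6,7 with 0→1→2→3→4→5→6→7→0) is antisymmetric. Sending even-indexed worlds to • and odd-indexed worlds to ∘ is a surjective bounded morphism onto the two-world frame with •↔∘, which is not antisymmetric.
Hence antisymmetry is not modally definable.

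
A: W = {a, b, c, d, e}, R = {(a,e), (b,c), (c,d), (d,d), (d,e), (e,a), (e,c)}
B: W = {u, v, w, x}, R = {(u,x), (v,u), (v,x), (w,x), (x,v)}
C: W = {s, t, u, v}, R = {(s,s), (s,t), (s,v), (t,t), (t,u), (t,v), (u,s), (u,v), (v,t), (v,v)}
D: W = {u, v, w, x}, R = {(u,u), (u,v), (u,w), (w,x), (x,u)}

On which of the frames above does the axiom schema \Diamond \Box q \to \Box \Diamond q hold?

C

The schema corresponds to convergence: \forall x \forall y \forall z (Rxy \wedge Rxz \to \exists w (Ryw \wedge Rzw)).
A: fails — Rdd and Rde but d and e have no common successor.
B: fails — Rvu and Rvx but u and x have no common successor.
C: satisfies the condition.
D: fails — Ruv and Ruv but v and v have no common successor.
Valid on: C.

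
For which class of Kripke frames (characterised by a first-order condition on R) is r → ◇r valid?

reflexivity: ∀x Rxx

This is a form of the T axiom.
It corresponds to reflexivity: ∀x Rxx.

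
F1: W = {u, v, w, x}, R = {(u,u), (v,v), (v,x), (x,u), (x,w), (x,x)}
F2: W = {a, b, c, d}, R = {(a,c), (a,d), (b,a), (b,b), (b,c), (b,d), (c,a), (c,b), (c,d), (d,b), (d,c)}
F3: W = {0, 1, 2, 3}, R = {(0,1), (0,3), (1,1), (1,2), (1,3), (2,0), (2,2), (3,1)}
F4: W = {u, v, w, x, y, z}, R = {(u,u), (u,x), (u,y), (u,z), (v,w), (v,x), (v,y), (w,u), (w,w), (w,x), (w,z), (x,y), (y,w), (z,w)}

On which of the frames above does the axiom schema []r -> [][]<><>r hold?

Frame correspondent (Sahlqvist): forall x forall z (x R^2 z -> exists w (xRw & z R^2 w)) — i.e. a generalized confluence (Geach) condition.
F1: fails — vR²u but no t with vRt and uR²t.
F2: holds.
F3: holds.
F4: fails — uR²x but no t with uRt and xR²t.
Valid on: F2, F3.

F2, F3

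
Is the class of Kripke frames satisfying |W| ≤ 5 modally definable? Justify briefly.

If a class were modally definable it would be closed under disjoint unions (Goldblatt–Thomason).
Any modal formula valid on each of 6 disjoint one-world frames is valid on their disjoint union (validity is preserved under disjoint unions). Each one-world frame has |W|=1≤5, but the union has |W|=6.
So no modal formula (or set of formulas) defines exactly the |W|≤5 frames.

Not definable by any modal formula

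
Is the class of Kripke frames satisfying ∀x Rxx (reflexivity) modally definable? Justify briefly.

Definable; □r → r defines it

The condition is reflexivity. A defining modal formula is □r → r.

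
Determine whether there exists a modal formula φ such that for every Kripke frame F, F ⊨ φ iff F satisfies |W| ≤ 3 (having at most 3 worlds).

No — not modally definable

If a class were modally definable it would be closed under disjoint unions (Goldblatt–Thomason).
Any modal formula valid on each of 4 disjoint one-world frames is valid on their disjoint union (validity is preserved under disjoint unions). Each one-world frame has |W|=1≤3, but the union has |W|=4.
Hence having at most 3 worlds is not modally definable.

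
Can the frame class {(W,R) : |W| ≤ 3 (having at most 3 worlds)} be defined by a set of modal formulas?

Any modally definable frame class is closed under disjoint unions.
Any modal formula valid on each of 4 disjoint one-world frames is valid on their disjoint union (validity is preserved under disjoint unions). Each one-world frame has |W|=1≤3, but the union has |W|=4.
So the class is not modally definable.

No — not modally definable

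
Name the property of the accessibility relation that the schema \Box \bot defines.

This schema is the Ver axiom.
Its frame correspondent is emptiness of R — \forall x \forall y \neg Rxy.

emptiness of R: \forall x \forall y \neg Rxy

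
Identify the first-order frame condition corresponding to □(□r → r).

shift-reflexivity

This is the T□ axiom.
It corresponds to shift-reflexivity: ∀x ∀y (Rxy → Ryy).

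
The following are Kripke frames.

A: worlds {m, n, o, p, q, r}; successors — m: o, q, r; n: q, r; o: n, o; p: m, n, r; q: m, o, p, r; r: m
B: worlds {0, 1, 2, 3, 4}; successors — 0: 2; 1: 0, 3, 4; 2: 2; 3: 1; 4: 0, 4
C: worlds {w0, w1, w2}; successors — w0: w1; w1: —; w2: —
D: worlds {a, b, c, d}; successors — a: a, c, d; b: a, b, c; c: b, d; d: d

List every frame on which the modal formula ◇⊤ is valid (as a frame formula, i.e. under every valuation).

A, B, D

Frame correspondent (Sahlqvist): ∀x ∃y Rxy — i.e. seriality.
A: ✓.
B: ✓.
C: fails — world w1 has no successor.
D: ✓.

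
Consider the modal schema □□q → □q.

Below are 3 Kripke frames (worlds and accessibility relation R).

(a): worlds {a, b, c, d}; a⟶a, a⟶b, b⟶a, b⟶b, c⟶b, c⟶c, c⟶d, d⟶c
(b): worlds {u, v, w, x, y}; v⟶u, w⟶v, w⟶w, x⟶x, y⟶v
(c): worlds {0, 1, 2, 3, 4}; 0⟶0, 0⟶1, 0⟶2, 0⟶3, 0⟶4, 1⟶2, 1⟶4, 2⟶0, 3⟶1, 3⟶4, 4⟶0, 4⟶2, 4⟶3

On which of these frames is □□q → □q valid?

(a)

This is the axiom for density; its first-order frame correspondent is ∀x ∀y (Rxy → ∃z (Rxz ∧ Rzy)).
(a): satisfies the condition.
(b): fails — Rvu but no z with Rvz and Rzu.
(c): fails — R14 but no z with R1z and Rz4.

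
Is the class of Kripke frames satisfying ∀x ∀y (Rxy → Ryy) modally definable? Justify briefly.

The condition is shift-reflexivity. A defining modal formula is □(□r → r).
Suppose □(□r→r) is valid. Take Rxy and set V(r)={w : Ryw}. Then at y, □r holds; since □(□r→r) at x, □r→r at y, so r at y, i.e. Ryy.

Yes — defined by □(□r → r)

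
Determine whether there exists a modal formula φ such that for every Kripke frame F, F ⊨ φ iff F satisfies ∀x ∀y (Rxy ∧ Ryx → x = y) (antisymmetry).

No

If a class were modally definable it would be closed under surjective bounded morphisms (Goldblatt–Thomason).
The 4-cycle (worlds a,b,c,d with a→b→c→d→a) is antisymmetric. Sending even-indexed worlds to s and odd-indexed worlds to t is a surjective bounded morphism onto the two-world frame with s↔t, which is not antisymmetric.
So no modal formula (or set of formulas) defines exactly the antisymmetric frames.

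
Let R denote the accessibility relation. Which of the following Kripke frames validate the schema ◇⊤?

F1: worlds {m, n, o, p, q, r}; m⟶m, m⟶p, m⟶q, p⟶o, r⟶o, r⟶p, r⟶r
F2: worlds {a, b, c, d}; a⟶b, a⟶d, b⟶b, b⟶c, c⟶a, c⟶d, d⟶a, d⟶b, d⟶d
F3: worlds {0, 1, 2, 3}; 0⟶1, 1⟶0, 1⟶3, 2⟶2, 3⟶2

F2, F3

The schema corresponds to seriality: ∀x ∃y Rxy.
F1: fails — world n has no successor.
F2: condition met.
F3: condition met.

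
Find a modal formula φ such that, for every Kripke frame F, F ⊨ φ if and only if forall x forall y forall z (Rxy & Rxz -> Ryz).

This is the Euclidean property; the standard corresponding axiom is 5: ◇p → □◇p.
Suppose ◇p→□◇p is valid. Take Rxy, Rxz and set V(p)={y}. Then ◇p at x, so □◇p at x, so ◇p at z, so some w with Rzw has p; w=y, i.e. Rzy. By symmetry of the argument, Ryz.

◇p → □◇p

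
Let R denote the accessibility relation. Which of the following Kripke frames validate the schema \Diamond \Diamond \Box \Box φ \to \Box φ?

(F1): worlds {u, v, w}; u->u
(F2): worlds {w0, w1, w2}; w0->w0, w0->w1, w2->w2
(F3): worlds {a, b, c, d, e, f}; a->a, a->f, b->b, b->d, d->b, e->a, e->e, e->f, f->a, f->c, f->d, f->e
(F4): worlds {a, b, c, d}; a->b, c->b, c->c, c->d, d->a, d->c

The schema corresponds to a generalized confluence (Geach) condition: \forall x \forall y \forall z ((x R^2 y \wedge xRz) \to \exists w (y R^2 w \wedge z = w)).
(F1): ✓.
(F2): fails — w0R²w1, w0Rw0 but no w with w1R²w and w0=w.
(F3): fails — aR²c, aRa but no w with cR²w and a=w.
(F4): fails — cR²a, cRb but no w with aR²w and b=w.

(F1)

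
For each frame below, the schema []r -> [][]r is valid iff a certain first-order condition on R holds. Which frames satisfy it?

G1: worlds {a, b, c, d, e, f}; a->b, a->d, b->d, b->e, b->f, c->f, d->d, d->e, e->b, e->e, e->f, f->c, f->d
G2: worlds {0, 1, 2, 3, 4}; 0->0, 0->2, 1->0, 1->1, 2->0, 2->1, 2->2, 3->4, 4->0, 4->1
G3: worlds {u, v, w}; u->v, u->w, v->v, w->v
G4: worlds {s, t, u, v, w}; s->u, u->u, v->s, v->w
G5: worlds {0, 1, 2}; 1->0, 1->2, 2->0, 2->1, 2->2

G3

This is the axiom for transitivity; its first-order frame correspondent is forall x forall y forall z (Rxy & Ryz -> Rxz).
G1: fails — Reb and Rbd but not Red.
G2: fails — R10 and R02 but not R12.
G3: ✓.
G4: fails — Rvs and Rsu but not Rvu.
G5: fails — R12 and R21 but not R11.
Valid on: G3.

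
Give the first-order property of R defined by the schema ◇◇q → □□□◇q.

This is a Sahlqvist (Geach-type) schema ◇^2□^0q → □^3◇^1q.
Minimal-valuation argument: fix x; take any y with xR^2y and any z with xR^3z. Set V(q) to the set of worlds R-reachable from y in exactly 0 steps. Then □^0q holds at y, so the antecedent holds at x; validity forces ◇^1q at z, giving a w with zR^1w and yR^0w.
First-order correspondent: ∀x ∀y ∀z ((xR²y ∧ xR³z) → ∃w (y = w ∧ zRw)).

∀x ∀y ∀z ((xR²y ∧ xR³z) → ∃w (y = w ∧ zRw))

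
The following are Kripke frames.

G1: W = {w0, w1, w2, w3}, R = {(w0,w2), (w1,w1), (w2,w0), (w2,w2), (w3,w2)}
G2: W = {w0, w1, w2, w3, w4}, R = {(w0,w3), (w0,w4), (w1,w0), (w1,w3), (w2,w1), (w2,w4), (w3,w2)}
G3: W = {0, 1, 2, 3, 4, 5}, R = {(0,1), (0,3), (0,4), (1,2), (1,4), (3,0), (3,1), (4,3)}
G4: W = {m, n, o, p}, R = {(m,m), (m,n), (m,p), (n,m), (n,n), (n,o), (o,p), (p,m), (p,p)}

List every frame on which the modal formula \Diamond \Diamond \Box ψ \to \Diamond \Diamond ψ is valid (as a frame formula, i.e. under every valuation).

G1, G4

This is the axiom for a generalized confluence (Geach) condition; its first-order frame correspondent is \forall x \forall y (x R^2 y \to \exists w (yRw \wedge x R^2 w)).
G1: satisfies the condition.
G2: fails — w0R²w2 but no w with w2Rw and w0R²w.
G3: fails — 0R²2 but no w with 2Rw and 0R²w.
G4: satisfies the condition.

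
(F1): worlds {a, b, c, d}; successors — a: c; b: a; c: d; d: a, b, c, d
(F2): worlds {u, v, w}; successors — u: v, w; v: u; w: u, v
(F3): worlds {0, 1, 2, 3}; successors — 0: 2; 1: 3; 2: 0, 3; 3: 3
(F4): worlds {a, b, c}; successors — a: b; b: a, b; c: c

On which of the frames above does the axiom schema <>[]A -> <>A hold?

(F4)

This is the axiom for a generalized confluence (Geach) condition; its first-order frame correspondent is forall x forall y (xRy -> exists w (yRw & xRw)).
(F1): fails — aRc but no w with cRw and aRw.
(F2): fails — uRv but no t with vRt and uRt.
(F3): fails — 0R2 but no w with 2Rw and 0Rw.
(F4): holds.
Valid on: (F4).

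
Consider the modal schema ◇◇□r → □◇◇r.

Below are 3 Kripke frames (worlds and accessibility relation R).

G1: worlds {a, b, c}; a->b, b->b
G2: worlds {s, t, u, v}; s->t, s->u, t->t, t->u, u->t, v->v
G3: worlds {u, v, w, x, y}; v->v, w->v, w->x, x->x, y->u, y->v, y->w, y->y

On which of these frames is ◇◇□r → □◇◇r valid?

G1, G2

This is the axiom for a generalized confluence (Geach) condition; its first-order frame correspondent is ∀x ∀y ∀z ((xR²y ∧ xRz) → ∃w (yRw ∧ zR²w)).
G1: holds.
G2: holds.
G3: fails — wR²v, wRx but no t with vRt and xR²t.
Valid on: G1, G2.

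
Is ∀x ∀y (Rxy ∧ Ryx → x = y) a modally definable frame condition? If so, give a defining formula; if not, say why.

Any modally definable frame class is closed under surjective bounded morphisms.
The 6-cycle (worlds s,t,u,v,w,x with s→t→u→v→w→x→s) is antisymmetric. Sending even-indexed worlds to • and odd-indexed worlds to ∘ is a surjective bounded morphism onto the two-world frame with •↔∘, which is not antisymmetric.
So no modal formula (or set of formulas) defines exactly the antisymmetric frames.

Not modally definable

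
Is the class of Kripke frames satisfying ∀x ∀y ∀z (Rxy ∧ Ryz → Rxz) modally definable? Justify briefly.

The condition is transitivity. A defining modal formula is □p → □□p.

Definable; □p → □□p defines it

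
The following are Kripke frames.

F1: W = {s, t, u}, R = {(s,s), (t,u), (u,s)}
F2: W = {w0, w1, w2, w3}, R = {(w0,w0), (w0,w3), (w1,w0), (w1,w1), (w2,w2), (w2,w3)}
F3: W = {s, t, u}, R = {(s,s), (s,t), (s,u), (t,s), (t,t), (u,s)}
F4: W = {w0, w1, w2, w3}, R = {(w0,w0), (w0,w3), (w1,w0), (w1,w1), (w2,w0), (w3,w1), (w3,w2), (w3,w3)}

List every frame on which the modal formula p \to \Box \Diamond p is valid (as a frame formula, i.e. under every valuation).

Frame correspondent (Sahlqvist): \forall x \forall y (Rxy \to Ryx) — i.e. symmetry.
F1: fails — Rus but not Rsu.
F2: fails — Rw1w0 but not Rw0w1.
F3: satisfies the condition.
F4: fails — Rw1w0 but not Rw0w1.

F3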